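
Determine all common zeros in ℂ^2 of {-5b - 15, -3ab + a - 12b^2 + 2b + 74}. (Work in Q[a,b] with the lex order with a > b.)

{(4, -3)}

Compute a lex Gröbner basis by Buchberger's algorithm.
f_1 = -5b - 15, LT = b.
f_2 = -3ab + a - 12b^2 + 2b + 74, LT = ab.

S(f_1,f_2): lcm = ab. S = 10/3a - 4b^2 + 2/3b + 74/3.
  reduce S modulo (f_1, f_2):
  remainder 10/3a - 40/3 ≠ 0; add h_3 = 10/3a - 40/3 to the basis.

The other S-polynomials (S(f_1,h_3), S(f_2,h_3)) all reduce to 0 modulo the current basis, so we have a Gröbner basis.
Inter-reduce: drop elements whose leading term is divisible by another's, tail-reduce, and make monic.
Reduced Gröbner basis: {a - 4, b + 3}.

From the last basis element, b + 3 = 0, so b takes values in {-3}. Each choice, substituted upward through the basis, yields the corresponding point(s) of the solution set.
  b = -3: the earlier basis element becomes a - 4 = 0, giving a = 4 — point (4, -3).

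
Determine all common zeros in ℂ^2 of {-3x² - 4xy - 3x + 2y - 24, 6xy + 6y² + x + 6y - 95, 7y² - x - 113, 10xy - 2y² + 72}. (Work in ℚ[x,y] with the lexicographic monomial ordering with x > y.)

Compute a lex Gröbner basis by Buchberger's algorithm.
f_1 = -3x² - 4xy - 3x + 2y - 24, LT = x².
f_2 = 6xy + x + 6y² + 6y - 95, LT = xy.
f_3 = -x + 7y² - 113, LT = x.
f_4 = 10xy - 2y² + 72, LT = xy.

S(f_1,f_2): lcm = x²y. S = -⅙x² + ⅓xy² + 95/6x - ⅔y² + 8y.
  leading term x²: subtract (1/18)·f_1 from -⅙x² + ⅓xy² + 95/6x - ⅔y² + 8y → ⅓xy² + 2/9xy + 16x - ⅔y² + 71/9y + 4/3
  leading term xy²: subtract (1/18y)·f_2 from ⅓xy² + 2/9xy + 16x - ⅔y² + 71/9y + 4/3 → ⅙xy + 16x - ⅓y³ - y² + 79/6y + 4/3
  leading term xy: subtract (1/36)·f_2 from ⅙xy + 16x - ⅓y³ - y² + 79/6y + 4/3 → 575/36x - ⅓y³ - 7/6y² + 13y + 143/36
  leading term x: subtract (-575/36)·f_3 from 575/36x - ⅓y³ - 7/6y² + 13y + 143/36 → -⅓y³ + 3983/36y² + 13y - 16208/9
  leading term y³: no divisor's leading term divides it; move -⅓y³ to the remainder.
  leading term y²: no divisor's leading term divides it; move 3983/36y² to the remainder.
  leading term y: no divisor's leading term divides it; move 13y to the remainder.
  leading term 1: no divisor's leading term divides it; move -16208/9 to the remainder.
  remainder -⅓y³ + 3983/36y² + 13y - 16208/9 ≠ 0; add h_5 = -⅓y³ + 3983/36y² + 13y - 16208/9 to the basis.

S(f_1,f_3): lcm = x². S = 7xy² + 4/3xy - 112x - ⅔y + 8.
  leading term xy²: subtract (7/6y)·f_2 from 7xy² + 4/3xy - 112x - ⅔y + 8 → ⅙xy - 112x - 7y³ - 7y² + 661/6y + 8
  leading term xy: subtract (1/36)·f_2 from ⅙xy - 112x - 7y³ - 7y² + 661/6y + 8 → -4033/36x - 7y³ - 43/6y² + 110y + 383/36
  leading term x: subtract (4033/36)·f_3 from -4033/36x - 7y³ - 43/6y² + 110y + 383/36 → -7y³ - 28489/36y² + 110y + 114028/9
  leading term y³: subtract (21)·h_5 from -7y³ - 28489/36y² + 110y + 114028/9 → -28033/9y² - 163y + 454396/9
  leading term y²: no divisor's leading term divides it; move -28033/9y² to the remainder.
  leading term y: no divisor's leading term divides it; move -163y to the remainder.
  leading term 1: no divisor's leading term divides it; move 454396/9 to the remainder.
  remainder -28033/9y² - 163y + 454396/9 ≠ 0; add h_6 = -28033/9y² - 163y + 454396/9 to the basis.

S(f_1,f_4): lcm = x²y. S = 23/15xy² + xy - 36/5x - ⅔y² + 8y.
  leading term xy²: subtract (23/90y)·f_2 from 23/15xy² + xy - 36/5x - ⅔y² + 8y → 67/90xy - 36/5x - 23/15y³ - 11/5y² + 581/18y
  leading term xy: subtract (67/540)·f_2 from 67/90xy - 36/5x - 23/15y³ - 11/5y² + 581/18y → -791/108x - 23/15y³ - 53/18y² + 473/15y + 1273/108
  leading term x: subtract (791/108)·f_3 from -791/108x - 23/15y³ - 53/18y² + 473/15y + 1273/108 → -23/15y³ - 5855/108y² + 473/15y + 22664/27
  leading term y³: subtract (23/5)·h_5 from -23/15y³ - 5855/108y² + 473/15y + 22664/27 → -152051/270y² - 424/15y + 1231672/135
  leading term y²: subtract (152051/840990)·h_6 from -152051/270y² - 424/15y + 1231672/135 → 337443/280330y - 674886/140165
  leading term y: no divisor's leading term divides it; move 337443/280330y to the remainder.
  leading term 1: no divisor's leading term divides it; move -674886/140165 to the remainder.
  remainder 337443/280330y - 674886/140165 ≠ 0; add h_7 = 337443/280330y - 674886/140165 to the basis.

The other S-polynomials (S(f_2,f_3), S(f_2,f_4), S(f_3,f_4), S(f_1,h_5), S(f_2,h_5), S(f_3,h_5), S(f_4,h_5), S(f_1,h_6), S(f_2,h_6), S(f_3,h_6), S(f_4,h_6), S(h_5,h_6), S(f_1,h_7), S(f_2,h_7), S(f_3,h_7), S(f_4,h_7), S(h_5,h_7), S(h_6,h_7)) all reduce to 0 modulo the current basis, so we have a Gröbner basis.
Inter-reduce: drop elements whose leading term is divisible by another's, tail-reduce, and make monic.
Reduced Gröbner basis: {x + 1, y - 4}.

Since the basis is lex-ordered, y - 4 is univariate in y. Its roots are {4}. Back-substituting each root into the other basis elements fixes the other coordinates.
  y = 4: the earlier basis element becomes x + 1 = 0, giving x = -1 — point (-1, 4).

{(-1, 4)}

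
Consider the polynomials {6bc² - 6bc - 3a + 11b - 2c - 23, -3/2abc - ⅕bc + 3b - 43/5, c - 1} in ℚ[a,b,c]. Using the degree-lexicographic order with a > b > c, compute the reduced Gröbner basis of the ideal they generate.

G = {b² - 153/55b + 86/55, a - 11/3b + 25/3, c - 1}

f_1 = 6bc² - 6bc - 3a + 11b - 2c - 23, LT = bc².
f_2 = -3/2abc - ⅕bc + 3b - 43/5, LT = abc.
f_3 = c - 1, LT = c.

S(f_1,f_2): lcm = abc². S = -abc - 2/15bc² - ½a² + 11/6ab - ⅓ac + 2bc - 23/6a - 86/15c.
  leading term abc: subtract (⅔)·f_2 from -abc - 2/15bc² - ½a² + 11/6ab - ⅓ac + 2bc - 23/6a - 86/15c → -2/15bc² - ½a² + 11/6ab - ⅓ac + 32/15bc - 23/6a - 2b - 86/15c + 86/15
  leading term bc²: subtract (-1/45)·f_1 from -2/15bc² - ½a² + 11/6ab - ⅓ac + 32/15bc - 23/6a - 2b - 86/15c + 86/15 → -½a² + 11/6ab - ⅓ac + 2bc - 39/10a - 79/45b - 52/9c + 47/9
  leading term a²: no divisor's leading term divides it; move -½a² to the remainder.
  leading term ab: no divisor's leading term divides it; move 11/6ab to the remainder.
  leading term ac: subtract (-⅓a)·f_3 from -⅓ac + 2bc - 39/10a - 79/45b - 52/9c + 47/9 → 2bc - 127/30a - 79/45b - 52/9c + 47/9
  leading term bc: subtract (2b)·f_3 from 2bc - 127/30a - 79/45b - 52/9c + 47/9 → -127/30a + 11/45b - 52/9c + 47/9
  leading term a: no divisor's leading term divides it; move -127/30a to the remainder.
  leading term b: no divisor's leading term divides it; move 11/45b to the remainder.
  leading term c: subtract (-52/9)·f_3 from -52/9c + 47/9 → -5/9
  leading term 1: no divisor's leading term divides it; move -5/9 to the remainder.
  remainder -½a² + 11/6ab - 127/30a + 11/45b - 5/9 ≠ 0; add g_4 = -½a² + 11/6ab - 127/30a + 11/45b - 5/9 to the basis.

S(f_1,f_3): lcm = bc². S = -½a + 11/6b - ⅓c - 23/6.
  leading term a: no divisor's leading term divides it; move -½a to the remainder.
  leading term b: no divisor's leading term divides it; move 11/6b to the remainder.
  leading term c: subtract (-⅓)·f_3 from -⅓c - 23/6 → -25/6
  leading term 1: no divisor's leading term divides it; move -25/6 to the remainder.
  remainder -½a + 11/6b - 25/6 ≠ 0; add g_5 = -½a + 11/6b - 25/6 to the basis.

S(f_2,f_3): lcm = abc. S = ab + 2/15bc - 2b + 86/15.
  leading term ab: subtract (-2b)·g_5 from ab + 2/15bc - 2b + 86/15 → 11/3b² + 2/15bc - 31/3b + 86/15
  leading term b²: no divisor's leading term divides it; move 11/3b² to the remainder.
  leading term bc: subtract (2/15b)·f_3 from 2/15bc - 31/3b + 86/15 → -51/5b + 86/15
  leading term b: no divisor's leading term divides it; move -51/5b to the remainder.
  leading term 1: no divisor's leading term divides it; move 86/15 to the remainder.
  remainder 11/3b² - 51/5b + 86/15 ≠ 0; add g_6 = 11/3b² - 51/5b + 86/15 to the basis.

The other S-polynomials (S(f_1,g_4), S(f_2,g_4), S(f_3,g_4), S(f_1,g_5), S(f_2,g_5), S(f_3,g_5), S(g_4,g_5), S(f_1,g_6), S(f_2,g_6), S(f_3,g_6), S(g_4,g_6), S(g_5,g_6)) all reduce to 0 modulo the current basis, so we have a Gröbner basis.
Inter-reduce: drop elements whose leading term is divisible by another's, tail-reduce, and make monic.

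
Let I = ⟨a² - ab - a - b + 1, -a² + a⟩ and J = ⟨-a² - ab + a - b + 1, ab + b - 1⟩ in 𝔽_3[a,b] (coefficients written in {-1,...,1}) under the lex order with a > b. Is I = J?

Yes, the ideals are equal.

Two ideals are equal iff their reduced Gröbner bases coincide (the reduced basis is unique for a fixed ordering).
Buchberger on the first generating set:
f_1 = a² - ab - a - b + 1, LT = a².
f_2 = -a² + a, LT = a².

S(f_1,f_2): lcm = a². S = -ab - b + 1.
  reduce S modulo (f_1, f_2):
  remainder -ab - b + 1 ≠ 0; add g_3 = -ab - b + 1 to the basis.

S(f_1,g_3): lcm = a²b. S = -ab² + ab + a - b² + b.
  reduce S modulo (f_1, f_2, g_3):
  remainder a - b + 1 ≠ 0; add g_4 = a - b + 1 to the basis.

S(g_3,g_4): lcm = ab. S = b² - 1.
  reduce S modulo (f_1, f_2, g_3, g_4):
  remainder b² - 1 ≠ 0; add g_5 = b² - 1 to the basis.

The other S-polynomials (S(f_2,g_3), S(f_1,g_4), S(f_2,g_4), S(f_1,g_5), S(f_2,g_5), S(g_3,g_5), S(g_4,g_5)) all reduce to 0 modulo the current basis, so we have a Gröbner basis.
Inter-reduce: drop elements whose leading term is divisible by another's, tail-reduce, and make monic.
Reduced Gröbner basis: {a - b + 1, b² - 1}.

Buchberger on the second generating set:
h_1 = -a² - ab + a - b + 1, LT = a².
h_2 = ab + b - 1, LT = ab.

S(h_1,h_2): lcm = a²b. S = ab² + ab + a + b² - b.
  reduce S modulo (h_1, h_2):
  remainder a - b + 1 ≠ 0; add k_3 = a - b + 1 to the basis.

S(h_2,k_3): lcm = ab. S = b² - 1.
  reduce S modulo (h_1, h_2, k_3):
  remainder b² - 1 ≠ 0; add k_4 = b² - 1 to the basis.

The other S-polynomials (S(h_1,k_3), S(h_1,k_4), S(h_2,k_4), S(k_3,k_4)) all reduce to 0 modulo the current basis, so we have a Gröbner basis.
Inter-reduce: drop elements whose leading term is divisible by another's, tail-reduce, and make monic.
Reduced Gröbner basis: {a - b + 1, b² - 1}.

These coincide, so the ideals are equal.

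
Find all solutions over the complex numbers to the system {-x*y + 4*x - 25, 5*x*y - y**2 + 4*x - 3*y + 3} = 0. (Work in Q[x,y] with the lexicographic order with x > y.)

{(5, -1), (5/8 + 5*sqrt(111)*I/24, 1 + sqrt(111)*I), (5/8 - 5*sqrt(111)*I/24, 1 - sqrt(111)*I)}

Compute a lex Gröbner basis by Buchberger's algorithm.
f_1 = -x*y + 4*x - 25, LT = x*y.
f_2 = 5*x*y + 4*x - y**2 - 3*y + 3, LT = x*y.

S(f_1,f_2): lcm = x*y. S = -24/5*x + 1/5*y**2 + 3/5*y + 122/5.
  reduce S modulo (f_1, f_2):
  remainder -24/5*x + 1/5*y**2 + 3/5*y + 122/5 ≠ 0; add h_3 = -24/5*x + 1/5*y**2 + 3/5*y + 122/5 to the basis.

S(f_1,h_3): lcm = x*y. S = -4*x + 1/24*y**3 + 1/8*y**2 + 61/12*y + 25.
  reduce S modulo (f_1, f_2, h_3):
  remainder 1/24*y**3 - 1/24*y**2 + 55/12*y + 14/3 ≠ 0; add h_4 = 1/24*y**3 - 1/24*y**2 + 55/12*y + 14/3 to the basis.

The other S-polynomials (S(f_2,h_3), S(f_1,h_4), S(f_2,h_4), S(h_3,h_4)) all reduce to 0 modulo the current basis, so we have a Gröbner basis.
Inter-reduce: drop elements whose leading term is divisible by another's, tail-reduce, and make monic.
Reduced Gröbner basis: {x - 1/24*y**2 - 1/8*y - 61/12, y**3 - y**2 + 110*y + 112}.

Since the basis is lex-ordered, y**3 - y**2 + 110*y + 112 is univariate in y. Its roots are {-1, 1 + sqrt(111)*I, 1 - sqrt(111)*I}. Back-substituting each root into the other basis elements fixes the other coordinates.
  y = -1: the earlier basis element becomes x - 5 = 0, giving x = 5 — point (5, -1).
  y = 1 + sqrt(111)*I: the earlier basis element becomes x - 5/8 - 5*sqrt(111)*I/24 = 0, giving x = 5/8 + 5*sqrt(111)*I/24 — point (5/8 + 5*sqrt(111)*I/24, 1 + sqrt(111)*I).
  y = 1 - sqrt(111)*I: the earlier basis element becomes x - 5/8 + 5*sqrt(111)*I/24 = 0, giving x = 5/8 - 5*sqrt(111)*I/24 — point (5/8 - 5*sqrt(111)*I/24, 1 - sqrt(111)*I).
This is the nonlinear analogue of row-reducing a linear system.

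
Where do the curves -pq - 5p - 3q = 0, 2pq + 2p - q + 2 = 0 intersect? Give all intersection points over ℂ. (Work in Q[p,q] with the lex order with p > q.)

Compute a lex Gröbner basis by Buchberger's algorithm.
f_1 = -pq - 5p - 3q, LT = pq.
f_2 = 2pq + 2p - q + 2, LT = pq.

S(f_1,f_2): lcm = pq. S = 4p + 7/2q - 1.
  leading term p: no divisor's leading term divides it; move 4p to the remainder.
  leading term q: no divisor's leading term divides it; move 7/2q to the remainder.
  leading term 1: no divisor's leading term divides it; move -1 to the remainder.
  remainder 4p + 7/2q - 1 ≠ 0; add h_3 = 4p + 7/2q - 1 to the basis.

S(f_1,h_3): lcm = pq. S = 5p - 7/8q^2 + 13/4q.
  leading term p: subtract (5/4)·h_3 from 5p - 7/8q^2 + 13/4q → -7/8q^2 - 9/8q + 5/4
  leading term q^2: no divisor's leading term divides it; move -7/8q^2 to the remainder.
  leading term q: no divisor's leading term divides it; move -9/8q to the remainder.
  leading term 1: no divisor's leading term divides it; move 5/4 to the remainder.
  remainder -7/8q^2 - 9/8q + 5/4 ≠ 0; add h_4 = -7/8q^2 - 9/8q + 5/4 to the basis.

The other S-polynomials (S(f_2,h_3), S(f_1,h_4), S(f_2,h_4), S(h_3,h_4)) all reduce to 0 modulo the current basis, so we have a Gröbner basis.
Inter-reduce: drop elements whose leading term is divisible by another's, tail-reduce, and make monic.
Reduced Gröbner basis: {p + 7/8q - 1/4, q^2 + 9/7q - 10/7}.

Elimination: the polynomial q^2 + 9/7q - 10/7 lies in the elimination ideal for q, so q ∈ {-2, 5/7}. For each such q, the remaining basis elements (now univariate) give the rest of the solution.
  q = -2: the earlier basis element becomes p - 2 = 0, giving p = 2 — point (2, -2).
  q = 5/7: the earlier basis element becomes p + 3/8 = 0, giving p = -3/8 — point (-3/8, 5/7).
Substituting each solution back into the original system confirms all equations vanish.

{(2, -2), (-3/8, 5/7)}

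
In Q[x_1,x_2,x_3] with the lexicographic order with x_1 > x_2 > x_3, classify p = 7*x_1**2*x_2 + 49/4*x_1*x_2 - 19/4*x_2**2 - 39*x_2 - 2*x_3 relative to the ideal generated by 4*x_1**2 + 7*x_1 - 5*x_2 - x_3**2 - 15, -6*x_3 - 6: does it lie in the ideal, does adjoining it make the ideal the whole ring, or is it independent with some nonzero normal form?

7*x_1**2*x_2 + 49/4*x_1*x_2 - 19/4*x_2**2 - 39*x_2 - 2*x_3 is independent of I; its normal form modulo I is 4*x_2**2 - 11*x_2 + 2.

First compute the reduced Gröbner basis of I by Buchberger's algorithm.
f_1 = 4*x_1**2 + 7*x_1 - 5*x_2 - x_3**2 - 15, LT = x_1**2.
f_2 = -6*x_3 - 6, LT = x_3.

S(f_1,f_2): leading monomials are coprime, so the S-polynomial reduces to 0 (Buchberger's first criterion).
Every S-polynomial of the final basis reduces to 0, so we have a Gröbner basis.
Inter-reduce: drop elements whose leading term is divisible by another's, tail-reduce, and make monic.
Reduced Gröbner basis: {x_1**2 + 7/4*x_1 - 5/4*x_2 - 4, x_3 + 1}.
Label its elements g_1 = x_1**2 + 7/4*x_1 - 5/4*x_2 - 4, g_2 = x_3 + 1.

Reduce p = 7*x_1**2*x_2 + 49/4*x_1*x_2 - 19/4*x_2**2 - 39*x_2 - 2*x_3 modulo G:
  leading term x_1**2*x_2: subtract (7*x_2)·g_1 from 7*x_1**2*x_2 + 49/4*x_1*x_2 - 19/4*x_2**2 - 39*x_2 - 2*x_3 → 4*x_2**2 - 11*x_2 - 2*x_3
  leading term x_2**2: no divisor's leading term divides it; move 4*x_2**2 to the remainder.
  leading term x_2: no divisor's leading term divides it; move -11*x_2 to the remainder.
  leading term x_3: subtract (-2)·g_2 from -2*x_3 → 2
  leading term 1: no divisor's leading term divides it; move 2 to the remainder.
  normal form = 4*x_2**2 - 11*x_2 + 2.
The normal form is nonzero, so p ∉ I. Since p minus its normal form lies in I, I + (p) = I + (r) where r = 4*x_2**2 - 11*x_2 + 2; decide whether this ideal is the whole ring.
Run Buchberger on G together with r (pairs among the g_i already reduce to 0 since G is a Gröbner basis):
g_1 = x_1**2 + 7/4*x_1 - 5/4*x_2 - 4, LT = x_1**2.
g_2 = x_3 + 1, LT = x_3.
r = 4*x_2**2 - 11*x_2 + 2, LT = x_2**2.

S(g_1,g_2): leading monomials are coprime, so the S-polynomial reduces to 0 (Buchberger's first criterion).
S(g_1,r): leading monomials are coprime, so the S-polynomial reduces to 0 (Buchberger's first criterion).
S(g_2,r): leading monomials are coprime, so the S-polynomial reduces to 0 (Buchberger's first criterion).
Every S-polynomial of the final basis reduces to 0, so we have a Gröbner basis.
Inter-reduce: drop elements whose leading term is divisible by another's, tail-reduce, and make monic.
Reduced Gröbner basis: {x_1**2 + 7/4*x_1 - 5/4*x_2 - 4, x_2**2 - 11/4*x_2 + 1/2, x_3 + 1}.
The reduced Gröbner basis of I + (p) is {x_1**2 + 7/4*x_1 - 5/4*x_2 - 4, x_2**2 - 11/4*x_2 + 1/2, x_3 + 1} ≠ {1}, a proper ideal, so the enlarged system stays consistent: p is independent of I, with normal form 4*x_2**2 - 11*x_2 + 2.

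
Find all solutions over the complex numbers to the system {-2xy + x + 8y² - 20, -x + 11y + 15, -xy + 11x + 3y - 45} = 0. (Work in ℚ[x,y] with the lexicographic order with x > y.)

Compute a lex Gröbner basis by Buchberger's algorithm.
f_1 = -2xy + x + 8y² - 20, LT = xy.
f_2 = -x + 11y + 15, LT = x.
f_3 = -xy + 11x + 3y - 45, LT = xy.

S(f_1,f_2): lcm = xy. S = -½x + 7y² + 15y + 10.
  leading term x: subtract (½)·f_2 from -½x + 7y² + 15y + 10 → 7y² + 19/2y + 5/2
  leading term y²: no divisor's leading term divides it; move 7y² to the remainder.
  leading term y: no divisor's leading term divides it; move 19/2y to the remainder.
  leading term 1: no divisor's leading term divides it; move 5/2 to the remainder.
  remainder 7y² + 19/2y + 5/2 ≠ 0; add h_4 = 7y² + 19/2y + 5/2 to the basis.

S(f_1,f_3): lcm = xy. S = 21/2x - 4y² + 3y - 35.
  leading term x: subtract (-21/2)·f_2 from 21/2x - 4y² + 3y - 35 → -4y² + 237/2y + 245/2
  leading term y²: subtract (-4/7)·h_4 from -4y² + 237/2y + 245/2 → 1735/14y + 1735/14
  leading term y: no divisor's leading term divides it; move 1735/14y to the remainder.
  leading term 1: no divisor's leading term divides it; move 1735/14 to the remainder.
  remainder 1735/14y + 1735/14 ≠ 0; add h_5 = 1735/14y + 1735/14 to the basis.

The other S-polynomials (S(f_2,f_3), S(f_1,h_4), S(f_2,h_4), S(f_3,h_4), S(f_1,h_5), S(f_2,h_5), S(f_3,h_5), S(h_4,h_5)) all reduce to 0 modulo the current basis, so we have a Gröbner basis.
Inter-reduce: drop elements whose leading term is divisible by another's, tail-reduce, and make monic.
Reduced Gröbner basis: {x - 4, y + 1}.

The lex basis is triangular: the last element involves only y. Solving y + 1 = 0 gives y ∈ {-1}; substituting each value into the earlier elements determines the remaining variables.
  y = -1: the earlier basis element becomes x - 4 = 0, giving x = 4 — point (4, -1).
Substituting each solution back into the original system confirms all equations vanish.

{(4, -1)}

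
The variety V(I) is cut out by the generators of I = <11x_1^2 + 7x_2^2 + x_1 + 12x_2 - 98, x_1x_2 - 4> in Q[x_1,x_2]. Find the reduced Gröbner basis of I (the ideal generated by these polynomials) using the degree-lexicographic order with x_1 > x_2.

f_1 = 11x_1^2 + 7x_2^2 + x_1 + 12x_2 - 98, LT = x_1^2.
f_2 = x_1x_2 - 4, LT = x_1x_2.

S(f_1,f_2): lcm = x_1^2x_2. S = 7/11x_2^3 + 1/11x_1x_2 + 12/11x_2^2 + 4x_1 - 98/11x_2.
  reduce S modulo (f_1, f_2):
  remainder 7/11x_2^3 + 12/11x_2^2 + 4x_1 - 98/11x_2 + 4/11 ≠ 0; add g_3 = 7/11x_2^3 + 12/11x_2^2 + 4x_1 - 98/11x_2 + 4/11 to the basis.

The other S-polynomials (S(f_1,g_3), S(f_2,g_3)) all reduce to 0 modulo the current basis, so we have a Gröbner basis.

G = {x_2^3 + 12/7x_2^2 + 44/7x_1 - 14x_2 + 4/7, x_1^2 + 7/11x_2^2 + 1/11x_1 + 12/11x_2 - 98/11, x_1x_2 - 4}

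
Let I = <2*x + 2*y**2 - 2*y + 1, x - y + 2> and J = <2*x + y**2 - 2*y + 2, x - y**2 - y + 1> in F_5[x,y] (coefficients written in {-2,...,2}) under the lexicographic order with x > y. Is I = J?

Since reduced Gröbner bases are canonical representatives of ideals under a given ordering, it suffices to compute and compare them.
Buchberger on the first generating set:
f_1 = 2*x + 2*y**2 - 2*y + 1, LT = x.
f_2 = x - y + 2, LT = x.

S(f_1,f_2): lcm = x. S = y**2 + 1.
  leading term y**2: no divisor's leading term divides it; move y**2 to the remainder.
  leading term 1: no divisor's leading term divides it; move 1 to the remainder.
  remainder y**2 + 1 ≠ 0; add g_3 = y**2 + 1 to the basis.

The other S-polynomials (S(f_1,g_3), S(f_2,g_3)) all reduce to 0 modulo the current basis, so we have a Gröbner basis.
Inter-reduce: drop elements whose leading term is divisible by another's, tail-reduce, and make monic.
Reduced Gröbner basis: {x - y + 2, y**2 + 1}.

Buchberger on the second generating set:
h_1 = 2*x + y**2 - 2*y + 2, LT = x.
h_2 = x - y**2 - y + 1, LT = x.

S(h_1,h_2): lcm = x. S = -y**2.
  leading term y**2: no divisor's leading term divides it; move -y**2 to the remainder.
  remainder -y**2 ≠ 0; add k_3 = -y**2 to the basis.

The other S-polynomials (S(h_1,k_3), S(h_2,k_3)) all reduce to 0 modulo the current basis, so we have a Gröbner basis.
Inter-reduce: drop elements whose leading term is divisible by another's, tail-reduce, and make monic.
Reduced Gröbner basis: {x - y + 1, y**2}.

Since the reduced bases disagree, the two ideals are not the same.

No, the ideals differ.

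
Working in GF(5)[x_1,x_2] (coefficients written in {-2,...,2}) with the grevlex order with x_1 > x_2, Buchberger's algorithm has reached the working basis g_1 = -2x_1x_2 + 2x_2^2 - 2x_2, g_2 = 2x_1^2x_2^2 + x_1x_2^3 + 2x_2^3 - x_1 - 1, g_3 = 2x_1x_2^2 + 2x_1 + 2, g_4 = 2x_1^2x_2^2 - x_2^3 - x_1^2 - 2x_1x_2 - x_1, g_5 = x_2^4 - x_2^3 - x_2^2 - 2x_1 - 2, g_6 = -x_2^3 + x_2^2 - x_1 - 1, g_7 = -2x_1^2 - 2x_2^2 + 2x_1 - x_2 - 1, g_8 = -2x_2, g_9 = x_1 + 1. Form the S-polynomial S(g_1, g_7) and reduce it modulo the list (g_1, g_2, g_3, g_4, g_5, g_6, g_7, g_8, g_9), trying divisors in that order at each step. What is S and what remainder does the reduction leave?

S(g_1, g_7) = -x_1x_2^2 - x_2^3 + 2x_1x_2 + 2x_2^2 + 2x_2; remainder on division = 0.

lcm(LM(g_1), LM(g_7)) = x_1^2x_2.
S = (lcm/LT(g_1))·g_1 − (lcm/LT(g_7))·g_7 = -x_1x_2^2 - x_2^3 + 2x_1x_2 + 2x_2^2 + 2x_2.
Reduce S modulo (g_1, g_2, g_3, g_4, g_5, g_6, g_7, g_8, g_9) in that order:
  leading term x_1x_2^2: subtract (-2x_2)·g_1 from -x_1x_2^2 - x_2^3 + 2x_1x_2 + 2x_2^2 + 2x_2 → -2x_2^3 + 2x_1x_2 - 2x_2^2 + 2x_2
  leading term x_2^3: subtract (2)·g_6 from -2x_2^3 + 2x_1x_2 - 2x_2^2 + 2x_2 → 2x_1x_2 + x_2^2 + 2x_1 + 2x_2 + 2
  leading term x_1x_2: subtract (-1)·g_1 from 2x_1x_2 + x_2^2 + 2x_1 + 2x_2 + 2 → -2x_2^2 + 2x_1 + 2
  leading term x_2^2: subtract (x_2)·g_8 from -2x_2^2 + 2x_1 + 2 → 2x_1 + 2
  leading term x_1: subtract (2)·g_9 from 2x_1 + 2 → 0
The remainder is 0, so this S-polynomial contributes no new basis element.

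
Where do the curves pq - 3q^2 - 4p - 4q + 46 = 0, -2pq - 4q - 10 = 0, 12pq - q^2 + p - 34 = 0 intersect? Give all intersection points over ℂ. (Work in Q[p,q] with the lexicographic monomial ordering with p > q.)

{(-1, -5)}

Compute a lex Gröbner basis by Buchberger's algorithm.
f_1 = pq - 4p - 3q^2 - 4q + 46, LT = pq.
f_2 = -2pq - 4q - 10, LT = pq.
f_3 = 12pq + p - q^2 - 34, LT = pq.

S(f_1,f_2): lcm = pq. S = -4p - 3q^2 - 6q + 41.
  leading term p: no divisor's leading term divides it; move -4p to the remainder.
  leading term q^2: no divisor's leading term divides it; move -3q^2 to the remainder.
  leading term q: no divisor's leading term divides it; move -6q to the remainder.
  leading term 1: no divisor's leading term divides it; move 41 to the remainder.
  remainder -4p - 3q^2 - 6q + 41 ≠ 0; add h_4 = -4p - 3q^2 - 6q + 41 to the basis.

S(f_1,f_3): lcm = pq. S = -49/12p - 35/12q^2 - 4q + 293/6.
  leading term p: subtract (49/48)·h_4 from -49/12p - 35/12q^2 - 4q + 293/6 → 7/48q^2 + 17/8q + 335/48
  leading term q^2: no divisor's leading term divides it; move 7/48q^2 to the remainder.
  leading term q: no divisor's leading term divides it; move 17/8q to the remainder.
  leading term 1: no divisor's leading term divides it; move 335/48 to the remainder.
  remainder 7/48q^2 + 17/8q + 335/48 ≠ 0; add h_5 = 7/48q^2 + 17/8q + 335/48 to the basis.

S(f_1,h_4): lcm = pq. S = -4p - 3/4q^3 - 9/2q^2 + 25/4q + 46.
  leading term p: subtract (1)·h_4 from -4p - 3/4q^3 - 9/2q^2 + 25/4q + 46 → -3/4q^3 - 3/2q^2 + 49/4q + 5
  leading term q^3: subtract (-36/7q)·h_5 from -3/4q^3 - 3/2q^2 + 49/4q + 5 → 66/7q^2 + 337/7q + 5
  leading term q^2: subtract (3168/49)·h_5 from 66/7q^2 + 337/7q + 5 → -4373/49q - 21865/49
  leading term q: no divisor's leading term divides it; move -4373/49q to the remainder.
  leading term 1: no divisor's leading term divides it; move -21865/49 to the remainder.
  remainder -4373/49q - 21865/49 ≠ 0; add h_6 = -4373/49q - 21865/49 to the basis.

The other S-polynomials (S(f_2,f_3), S(f_2,h_4), S(f_3,h_4), S(f_1,h_5), S(f_2,h_5), S(f_3,h_5), S(h_4,h_5), S(f_1,h_6), S(f_2,h_6), S(f_3,h_6), S(h_4,h_6), S(h_5,h_6)) all reduce to 0 modulo the current basis, so we have a Gröbner basis.
Inter-reduce: drop elements whose leading term is divisible by another's, tail-reduce, and make monic.
Reduced Gröbner basis: {p + 1, q + 5}.

A lex Gröbner basis eliminates variables successively. Here q + 5 depends only on q, with roots {-5}; lifting each root through the earlier basis elements recovers the full solutions.
  q = -5: the earlier basis element becomes p + 1 = 0, giving p = -1 — point (-1, -5).
Check: every point annihilates each of the original generators.
This is the nonlinear analogue of row-reducing a linear system.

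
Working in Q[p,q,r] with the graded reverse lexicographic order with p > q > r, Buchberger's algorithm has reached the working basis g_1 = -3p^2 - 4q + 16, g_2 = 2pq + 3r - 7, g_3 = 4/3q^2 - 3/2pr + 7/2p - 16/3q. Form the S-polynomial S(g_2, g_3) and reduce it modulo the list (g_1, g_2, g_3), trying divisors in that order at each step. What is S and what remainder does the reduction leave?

lcm(LM(g_2), LM(g_3)) = pq^2.
S = (lcm/LT(g_2))·g_2 − (lcm/LT(g_3))·g_3 = 9/8p^2r - 21/8p^2 + 4pq + 3/2qr - 7/2q.
Reduce S modulo (g_1, g_2, g_3) in that order:
  leading term p^2r: subtract (-3/8r)·g_1 from 9/8p^2r - 21/8p^2 + 4pq + 3/2qr - 7/2q → -21/8p^2 + 4pq - 7/2q + 6r
  leading term p^2: subtract (7/8)·g_1 from -21/8p^2 + 4pq - 7/2q + 6r → 4pq + 6r - 14
  leading term pq: subtract (2)·g_2 from 4pq + 6r - 14 → 0
The remainder is 0, so this S-polynomial contributes no new basis element.

S(g_2, g_3) = 9/8p^2r - 21/8p^2 + 4pq + 3/2qr - 7/2q; remainder on division = 0.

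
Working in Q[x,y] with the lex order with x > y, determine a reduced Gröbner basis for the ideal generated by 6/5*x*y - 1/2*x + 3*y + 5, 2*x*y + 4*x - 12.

G = {x - 30/29*y - 122/29, y**2 + 91/15*y + 7/3}

f_1 = 6/5*x*y - 1/2*x + 3*y + 5, LT = x*y.
f_2 = 2*x*y + 4*x - 12, LT = x*y.

S(f_1,f_2): lcm = x*y. S = -29/12*x + 5/2*y + 61/6.
  reduce S modulo (f_1, f_2):
  remainder -29/12*x + 5/2*y + 61/6 ≠ 0; add g_3 = -29/12*x + 5/2*y + 61/6 to the basis.

S(f_1,g_3): lcm = x*y. S = -5/12*x + 30/29*y**2 + 389/58*y + 25/6.
  reduce S modulo (f_1, f_2, g_3):
  remainder 30/29*y**2 + 182/29*y + 70/29 ≠ 0; add g_4 = 30/29*y**2 + 182/29*y + 70/29 to the basis.

The other S-polynomials (S(f_2,g_3), S(f_1,g_4), S(f_2,g_4), S(g_3,g_4)) all reduce to 0 modulo the current basis, so we have a Gröbner basis.
Inter-reduce: drop elements whose leading term is divisible by another's, tail-reduce, and make monic.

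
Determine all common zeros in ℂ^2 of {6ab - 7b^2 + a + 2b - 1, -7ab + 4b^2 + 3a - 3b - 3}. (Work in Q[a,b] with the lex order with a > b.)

{(1, 0), (3/50 - sqrt(2959)*I/50, 21/50 - sqrt(2959)*I/50), (3/50 + sqrt(2959)*I/50, 21/50 + sqrt(2959)*I/50)}

Compute a lex Gröbner basis by Buchberger's algorithm.
f_1 = 6ab + a - 7b^2 + 2b - 1, LT = ab.
f_2 = -7ab + 3a + 4b^2 - 3b - 3, LT = ab.

S(f_1,f_2): lcm = ab. S = 25/42a - 25/42b^2 - 2/21b - 25/42.
  reduce S modulo (f_1, f_2):
  remainder 25/42a - 25/42b^2 - 2/21b - 25/42 ≠ 0; add h_3 = 25/42a - 25/42b^2 - 2/21b - 25/42 to the basis.

S(f_1,h_3): lcm = ab. S = 1/6a + b^3 - 151/150b^2 + 4/3b - 1/6.
  reduce S modulo (f_1, f_2, h_3):
  remainder b^3 - 21/25b^2 + 34/25b ≠ 0; add h_4 = b^3 - 21/25b^2 + 34/25b to the basis.

The other S-polynomials (S(f_2,h_3), S(f_1,h_4), S(f_2,h_4), S(h_3,h_4)) all reduce to 0 modulo the current basis, so we have a Gröbner basis.
Inter-reduce: drop elements whose leading term is divisible by another's, tail-reduce, and make monic.
Reduced Gröbner basis: {a - b^2 - 4/25b - 1, b^3 - 21/25b^2 + 34/25b}.

A lex Gröbner basis eliminates variables successively. Here b^3 - 21/25b^2 + 34/25b depends only on b, with roots {0, 21/50 - sqrt(2959)*I/50, 21/50 + sqrt(2959)*I/50}; lifting each root through the earlier basis elements recovers the full solutions.
  b = 0: the earlier basis element becomes a - 1 = 0, giving a = 1 — point (1, 0).
  b = 21/50 - sqrt(2959)*I/50: the earlier basis element becomes a - 3/50 + sqrt(2959)*I/50 = 0, giving a = 3/50 - sqrt(2959)*I/50 — point (3/50 - sqrt(2959)*I/50, 21/50 - sqrt(2959)*I/50).
  b = 21/50 + sqrt(2959)*I/50: the earlier basis element becomes a - 3/50 - sqrt(2959)*I/50 = 0, giving a = 3/50 + sqrt(2959)*I/50 — point (3/50 + sqrt(2959)*I/50, 21/50 + sqrt(2959)*I/50).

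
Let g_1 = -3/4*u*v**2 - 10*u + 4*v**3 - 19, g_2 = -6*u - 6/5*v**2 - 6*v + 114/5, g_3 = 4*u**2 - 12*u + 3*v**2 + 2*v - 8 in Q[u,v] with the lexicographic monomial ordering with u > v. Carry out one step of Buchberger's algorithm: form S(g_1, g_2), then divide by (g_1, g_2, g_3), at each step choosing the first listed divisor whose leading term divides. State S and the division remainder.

S(g_1, g_2) = 40/3*u - 1/5*v**4 - 19/3*v**3 + 19/5*v**2 + 76/3; remainder on division = -1/5*v**4 - 19/3*v**3 + 17/15*v**2 - 40/3*v + 76.

lcm(LM(g_1), LM(g_2)) = u*v**2.
S = (lcm/LT(g_1))·g_1 − (lcm/LT(g_2))·g_2 = 40/3*u - 1/5*v**4 - 19/3*v**3 + 19/5*v**2 + 76/3.
Reduce S modulo (g_1, g_2, g_3) in that order:
  leading term u: subtract (-20/9)·g_2 from 40/3*u - 1/5*v**4 - 19/3*v**3 + 19/5*v**2 + 76/3 → -1/5*v**4 - 19/3*v**3 + 17/15*v**2 - 40/3*v + 76
  leading term v**4: no divisor's leading term divides it; move -1/5*v**4 to the remainder.
  leading term v**3: no divisor's leading term divides it; move -19/3*v**3 to the remainder.
  leading term v**2: no divisor's leading term divides it; move 17/15*v**2 to the remainder.
  leading term v: no divisor's leading term divides it; move -40/3*v to the remainder.
  leading term 1: no divisor's leading term divides it; move 76 to the remainder.
The remainder -1/5*v**4 - 19/3*v**3 + 17/15*v**2 - 40/3*v + 76 is nonzero, so it would be added as the next basis element.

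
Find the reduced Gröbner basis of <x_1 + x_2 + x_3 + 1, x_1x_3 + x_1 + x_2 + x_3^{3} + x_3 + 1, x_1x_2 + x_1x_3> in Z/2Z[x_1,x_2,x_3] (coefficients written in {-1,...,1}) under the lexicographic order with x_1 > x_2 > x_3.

f_1 = x_1 + x_2 + x_3 + 1, LT = x_1.
f_2 = x_1x_3 + x_1 + x_2 + x_3^{3} + x_3 + 1, LT = x_1x_3.
f_3 = x_1x_2 + x_1x_3, LT = x_1x_2.

S(f_1,f_2): lcm = x_1x_3. S = x_1 + x_2x_3 + x_2 + x_3^{3} + x_3^{2} + 1.
  leading term x_1: subtract (1)·f_1 from x_1 + x_2x_3 + x_2 + x_3^{3} + x_3^{2} + 1 → x_2x_3 + x_3^{3} + x_3^{2} + x_3
  leading term x_2x_3: no divisor's leading term divides it; move x_2x_3 to the remainder.
  leading term x_3^{3}: no divisor's leading term divides it; move x_3^{3} to the remainder.
  leading term x_3^{2}: no divisor's leading term divides it; move x_3^{2} to the remainder.
  leading term x_3: no divisor's leading term divides it; move x_3 to the remainder.
  remainder x_2x_3 + x_3^{3} + x_3^{2} + x_3 ≠ 0; add g_4 = x_2x_3 + x_3^{3} + x_3^{2} + x_3 to the basis.

S(f_1,f_3): lcm = x_1x_2. S = x_1x_3 + x_2^{2} + x_2x_3 + x_2.
  leading term x_1x_3: subtract (x_3)·f_1 from x_1x_3 + x_2^{2} + x_2x_3 + x_2 → x_2^{2} + x_2 + x_3^{2} + x_3
  leading term x_2^{2}: no divisor's leading term divides it; move x_2^{2} to the remainder.
  leading term x_2: no divisor's leading term divides it; move x_2 to the remainder.
  leading term x_3^{2}: no divisor's leading term divides it; move x_3^{2} to the remainder.
  leading term x_3: no divisor's leading term divides it; move x_3 to the remainder.
  remainder x_2^{2} + x_2 + x_3^{2} + x_3 ≠ 0; add g_5 = x_2^{2} + x_2 + x_3^{2} + x_3 to the basis.

S(f_2,f_3): lcm = x_1x_2x_3. S = x_1x_2 + x_1x_3^{2} + x_2^{2} + x_2x_3^{3} + x_2x_3 + x_2.
  leading term x_1x_2: subtract (x_2)·f_1 from x_1x_2 + x_1x_3^{2} + x_2^{2} + x_2x_3^{3} + x_2x_3 + x_2 → x_1x_3^{2} + x_2x_3^{3}
  leading term x_1x_3^{2}: subtract (x_3^{2})·f_1 from x_1x_3^{2} + x_2x_3^{3} → x_2x_3^{3} + x_2x_3^{2} + x_3^{3} + x_3^{2}
  leading term x_2x_3^{3}: subtract (x_3^{2})·g_4 from x_2x_3^{3} + x_2x_3^{2} + x_3^{3} + x_3^{2} → x_2x_3^{2} + x_3^{5} + x_3^{4} + x_3^{2}
  leading term x_2x_3^{2}: subtract (x_3)·g_4 from x_2x_3^{2} + x_3^{5} + x_3^{4} + x_3^{2} → x_3^{5} + x_3^{3}
  leading term x_3^{5}: no divisor's leading term divides it; move x_3^{5} to the remainder.
  leading term x_3^{3}: no divisor's leading term divides it; move x_3^{3} to the remainder.
  remainder x_3^{5} + x_3^{3} ≠ 0; add g_6 = x_3^{5} + x_3^{3} to the basis.

The other S-polynomials (S(f_1,g_4), S(f_2,g_4), S(f_3,g_4), S(f_1,g_5), S(f_2,g_5), S(f_3,g_5), S(g_4,g_5), S(f_1,g_6), S(f_2,g_6), S(f_3,g_6), S(g_4,g_6), S(g_5,g_6)) all reduce to 0 modulo the current basis, so we have a Gröbner basis.
Inter-reduce: drop elements whose leading term is divisible by another's, tail-reduce, and make monic.

G = {x_1 + x_2 + x_3 + 1, x_2^{2} + x_2 + x_3^{2} + x_3, x_2x_3 + x_3^{3} + x_3^{2} + x_3, x_3^{5} + x_3^{3}}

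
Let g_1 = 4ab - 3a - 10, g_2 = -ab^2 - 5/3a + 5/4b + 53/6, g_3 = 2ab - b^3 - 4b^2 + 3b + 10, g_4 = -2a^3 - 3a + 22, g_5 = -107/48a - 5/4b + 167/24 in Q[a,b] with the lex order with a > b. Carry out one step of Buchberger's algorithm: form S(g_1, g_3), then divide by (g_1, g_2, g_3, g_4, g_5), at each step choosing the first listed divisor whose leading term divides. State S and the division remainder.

lcm(LM(g_1), LM(g_3)) = ab.
S = (lcm/LT(g_1))·g_1 − (lcm/LT(g_3))·g_3 = -3/4a + 1/2b^3 + 2b^2 - 3/2b - 15/2.
Reduce S modulo (g_1, g_2, g_3, g_4, g_5) in that order:
  leading term a: subtract (36/107)·g_5 from -3/4a + 1/2b^3 + 2b^2 - 3/2b - 15/2 → 1/2b^3 + 2b^2 - 231/214b - 1053/107
  leading term b^3: no divisor's leading term divides it; move 1/2b^3 to the remainder.
  leading term b^2: no divisor's leading term divides it; move 2b^2 to the remainder.
  leading term b: no divisor's leading term divides it; move -231/214b to the remainder.
  leading term 1: no divisor's leading term divides it; move -1053/107 to the remainder.
The remainder 1/2b^3 + 2b^2 - 231/214b - 1053/107 is nonzero, so it would be added as the next basis element.

S(g_1, g_3) = -3/4a + 1/2b^3 + 2b^2 - 3/2b - 15/2; remainder on division = 1/2b^3 + 2b^2 - 231/214b - 1053/107.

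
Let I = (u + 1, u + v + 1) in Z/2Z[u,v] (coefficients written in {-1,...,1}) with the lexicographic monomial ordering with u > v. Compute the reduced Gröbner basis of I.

G = {u + 1, v}

f_1 = u + 1, LT = u.
f_2 = u + v + 1, LT = u.

S(f_1,f_2): lcm = u. S = v.
  reduce S modulo (f_1, f_2):
  remainder v ≠ 0; add g_3 = v to the basis.

The other S-polynomials (S(f_1,g_3), S(f_2,g_3)) all reduce to 0 modulo the current basis, so we have a Gröbner basis.
Inter-reduce: drop elements whose leading term is divisible by another's, tail-reduce, and make monic.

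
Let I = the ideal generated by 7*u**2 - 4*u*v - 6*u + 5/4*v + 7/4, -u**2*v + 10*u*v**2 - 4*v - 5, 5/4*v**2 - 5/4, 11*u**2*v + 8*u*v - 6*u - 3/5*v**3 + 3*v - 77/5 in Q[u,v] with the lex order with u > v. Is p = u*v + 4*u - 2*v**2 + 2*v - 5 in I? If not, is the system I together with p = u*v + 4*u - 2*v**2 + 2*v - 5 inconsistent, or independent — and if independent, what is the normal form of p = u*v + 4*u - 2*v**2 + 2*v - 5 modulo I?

First compute the reduced Gröbner basis of I by Buchberger's algorithm.
f_1 = 7*u**2 - 4*u*v - 6*u + 5/4*v + 7/4, LT = u**2.
f_2 = -u**2*v + 10*u*v**2 - 4*v - 5, LT = u**2*v.
f_3 = 5/4*v**2 - 5/4, LT = v**2.
f_4 = 11*u**2*v + 8*u*v - 6*u - 3/5*v**3 + 3*v - 77/5, LT = u**2*v.

S(f_1,f_2): lcm = u**2*v. S = 66/7*u*v**2 - 6/7*u*v + 5/28*v**2 - 15/4*v - 5.
  reduce S modulo (f_1, f_2, f_3, f_4):
  remainder -6/7*u*v + 66/7*u - 15/4*v - 135/28 ≠ 0; add h_5 = -6/7*u*v + 66/7*u - 15/4*v - 135/28 to the basis.

S(f_1,f_4): lcm = u**2*v. S = -4/7*u*v**2 - 122/77*u*v + 6/11*u + 3/55*v**3 + 5/28*v**2 - 1/44*v + 7/5.
  reduce S modulo (f_1, f_2, f_3, f_4, h_5):
  remainder -192/11*u + 383/55*v + 577/55 ≠ 0; add h_6 = -192/11*u + 383/55*v + 577/55 to the basis.

S(f_2,f_3): lcm = u**2*v**2. S = u**2 - 10*u*v**3 + 4*v**2 + 5*v.
  reduce S modulo (f_1, f_2, f_3, f_4, h_5, h_6):
  remainder 141/28*v - 141/28 ≠ 0; add h_7 = 141/28*v - 141/28 to the basis.

The other S-polynomials (S(f_1,f_3), S(f_2,f_4), S(f_3,f_4), S(f_1,h_5), S(f_2,h_5), S(f_3,h_5), S(f_4,h_5), S(f_1,h_6), S(f_2,h_6), S(f_3,h_6), S(f_4,h_6), S(h_5,h_6), S(f_1,h_7), S(f_2,h_7), S(f_3,h_7), S(f_4,h_7), S(h_5,h_7), S(h_6,h_7)) all reduce to 0 modulo the current basis, so we have a Gröbner basis.
Inter-reduce: drop elements whose leading term is divisible by another's, tail-reduce, and make monic.
Reduced Gröbner basis: {u - 1, v - 1}.
Label its elements g_1 = u - 1, g_2 = v - 1.

Reduce p = u*v + 4*u - 2*v**2 + 2*v - 5 modulo G:
  leading term u*v: subtract (v)·g_1 from u*v + 4*u - 2*v**2 + 2*v - 5 → 4*u - 2*v**2 + 3*v - 5
  leading term u: subtract (4)·g_1 from 4*u - 2*v**2 + 3*v - 5 → -2*v**2 + 3*v - 1
  leading term v**2: subtract (-2*v)·g_2 from -2*v**2 + 3*v - 1 → v - 1
  leading term v: subtract (1)·g_2 from v - 1 → 0
  normal form = 0.
Since the normal form is 0, p ∈ I.

The remainder on division by a Gröbner basis is unique — it is the normal form.

u*v + 4*u - 2*v**2 + 2*v - 5 lies in I (it reduces to 0).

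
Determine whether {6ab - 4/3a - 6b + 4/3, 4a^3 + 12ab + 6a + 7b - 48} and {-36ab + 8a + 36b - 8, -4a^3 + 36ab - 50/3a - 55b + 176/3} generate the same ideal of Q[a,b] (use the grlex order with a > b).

Yes, the ideals are equal.

Equality of ideals is decidable: compute both reduced Gröbner bases (unique for the ordering) and check whether they agree.
Buchberger on the first generating set:
f_1 = 6ab - 4/3a - 6b + 4/3, LT = ab.
f_2 = 4a^3 + 12ab + 6a + 7b - 48, LT = a^3.

S(f_1,f_2): lcm = a^3b. S = -2/9a^3 - a^2b - 3ab^2 + 2/9a^2 - 3/2ab - 7/4b^2 + 12b.
  leading term a^3: subtract (-1/18)·f_2 from -2/9a^3 - a^2b - 3ab^2 + 2/9a^2 - 3/2ab - 7/4b^2 + 12b → -a^2b - 3ab^2 + 2/9a^2 - 5/6ab - 7/4b^2 + 1/3a + 223/18b - 8/3
  leading term a^2b: subtract (-1/6a)·f_1 from -a^2b - 3ab^2 + 2/9a^2 - 5/6ab - 7/4b^2 + 1/3a + 223/18b - 8/3 → -3ab^2 - 11/6ab - 7/4b^2 + 5/9a + 223/18b - 8/3
  leading term ab^2: subtract (-1/2b)·f_1 from -3ab^2 - 11/6ab - 7/4b^2 + 5/9a + 223/18b - 8/3 → -5/2ab - 19/4b^2 + 5/9a + 235/18b - 8/3
  leading term ab: subtract (-5/12)·f_1 from -5/2ab - 19/4b^2 + 5/9a + 235/18b - 8/3 → -19/4b^2 + 95/9b - 19/9
  leading term b^2: no divisor's leading term divides it; move -19/4b^2 to the remainder.
  leading term b: no divisor's leading term divides it; move 95/9b to the remainder.
  leading term 1: no divisor's leading term divides it; move -19/9 to the remainder.
  remainder -19/4b^2 + 95/9b - 19/9 ≠ 0; add g_3 = -19/4b^2 + 95/9b - 19/9 to the basis.

The other S-polynomials (S(f_1,g_3), S(f_2,g_3)) all reduce to 0 modulo the current basis, so we have a Gröbner basis.
Inter-reduce: drop elements whose leading term is divisible by another's, tail-reduce, and make monic.
Reduced Gröbner basis: {a^3 + 13/6a + 19/4b - 38/3, ab - 2/9a - b + 2/9, b^2 - 20/9b + 4/9}.

Buchberger on the second generating set:
h_1 = -36ab + 8a + 36b - 8, LT = ab.
h_2 = -4a^3 + 36ab - 50/3a - 55b + 176/3, LT = a^3.

S(h_1,h_2): lcm = a^3b. S = -2/9a^3 - a^2b + 9ab^2 + 2/9a^2 - 25/6ab - 55/4b^2 + 44/3b.
  leading term a^3: subtract (1/18)·h_2 from -2/9a^3 - a^2b + 9ab^2 + 2/9a^2 - 25/6ab - 55/4b^2 + 44/3b → -a^2b + 9ab^2 + 2/9a^2 - 37/6ab - 55/4b^2 + 25/27a + 319/18b - 88/27
  leading term a^2b: subtract (1/36a)·h_1 from -a^2b + 9ab^2 + 2/9a^2 - 37/6ab - 55/4b^2 + 25/27a + 319/18b - 88/27 → 9ab^2 - 43/6ab - 55/4b^2 + 31/27a + 319/18b - 88/27
  leading term ab^2: subtract (-1/4b)·h_1 from 9ab^2 - 43/6ab - 55/4b^2 + 31/27a + 319/18b - 88/27 → -31/6ab - 19/4b^2 + 31/27a + 283/18b - 88/27
  leading term ab: subtract (31/216)·h_1 from -31/6ab - 19/4b^2 + 31/27a + 283/18b - 88/27 → -19/4b^2 + 95/9b - 19/9
  leading term b^2: no divisor's leading term divides it; move -19/4b^2 to the remainder.
  leading term b: no divisor's leading term divides it; move 95/9b to the remainder.
  leading term 1: no divisor's leading term divides it; move -19/9 to the remainder.
  remainder -19/4b^2 + 95/9b - 19/9 ≠ 0; add k_3 = -19/4b^2 + 95/9b - 19/9 to the basis.

The other S-polynomials (S(h_1,k_3), S(h_2,k_3)) all reduce to 0 modulo the current basis, so we have a Gröbner basis.
Inter-reduce: drop elements whose leading term is divisible by another's, tail-reduce, and make monic.
Reduced Gröbner basis: {a^3 + 13/6a + 19/4b - 38/3, ab - 2/9a - b + 2/9, b^2 - 20/9b + 4/9}.

Same reduced basis, so the two generating sets span the same ideal.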